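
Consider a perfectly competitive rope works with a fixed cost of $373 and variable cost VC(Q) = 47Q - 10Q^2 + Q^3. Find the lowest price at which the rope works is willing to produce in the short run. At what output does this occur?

The firm shuts down when price falls below the minimum of average variable cost. AVC = VC/Q = 47 - 10Q + Q^2.
dAVC/dQ = -10 + 2Q = 0 gives Q = 5. min AVC = 47 - 10·5 + 5^2 = 22.
So the shutdown price is $22.

$22 per unit, at Q = 5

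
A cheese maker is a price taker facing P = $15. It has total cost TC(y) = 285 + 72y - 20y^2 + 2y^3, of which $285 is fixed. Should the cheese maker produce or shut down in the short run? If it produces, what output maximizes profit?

Shut down

Strip out fixed cost: VC = 72y - 20y^2 + 2y^3. Then AVC = 72 - 20y + 2y^2 and MC = 72 - 40y + 6y^2.
AVC is minimized where dAVC/dy = -20 + 4y = 0, at y = 5; min AVC = 72 - 20·5 + 2·5^2 = $22.
With P < min AVC ($15 < $22), every unit sold adds to the loss.
Best response: produce nothing and absorb the $285 fixed cost.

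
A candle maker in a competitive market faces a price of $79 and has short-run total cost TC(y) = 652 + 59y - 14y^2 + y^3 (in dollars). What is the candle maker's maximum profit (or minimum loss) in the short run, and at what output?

Profit = -$52 at y = 10

AVC = 59 - 14y + y^2 has its minimum $10 at y = 7; price $79 clears that bar, so the firm operates.
MC = 59 - 28y + 3y^2. Setting P = MC and taking the root on the rising branch gives y* = 10.
TR = 79·10 = 790. TC = 652 + 190 = 842. Profit = 790 − 842 = -$52.
Shutting down would mean losing the fixed cost of $652, so operating at a loss of $52 is better by $600.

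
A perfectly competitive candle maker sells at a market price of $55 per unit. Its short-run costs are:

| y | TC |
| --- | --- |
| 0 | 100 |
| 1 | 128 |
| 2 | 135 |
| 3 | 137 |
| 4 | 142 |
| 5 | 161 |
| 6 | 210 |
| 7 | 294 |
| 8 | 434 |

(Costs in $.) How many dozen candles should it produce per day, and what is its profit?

y = 6; profit = $120

Profit at each row (π = 55y − TC): y=0: -100; y=1: -73; y=2: -25; y=3: 28; y=4: 78; y=5: 114; y=6: 120; y=7: 91; y=8: 6.
Profit is maximized at y = 6. AVC there is 110/6 = $18.33 ≤ P, so producing beats shutting down (which would give -$100).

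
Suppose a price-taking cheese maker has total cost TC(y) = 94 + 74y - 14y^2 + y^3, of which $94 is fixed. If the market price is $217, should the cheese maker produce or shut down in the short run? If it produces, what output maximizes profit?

Strip out fixed cost: VC = 74y - 14y^2 + y^3. Then AVC = 74 - 14y + y^2 and MC = 74 - 28y + 3y^2.
AVC is minimized where dAVC/dy = -14 + 2y = 0, at y = 7; min AVC = 74 - 14·7 + 7^2 = $25.
Since P = $217 ≥ min AVC = $25, price covers variable cost and the firm should produce.
Solving P = MC: -143 - 28y + 3y^2 = 0 ⇒ y = -11/3 or 13. On the upward-sloping branch, y* = 13.
Check: AVC at y = 13 is $61 ≤ P, so revenue covers variable cost.
Profit = P·y − TC = 217·13 − 887 = $1934.

Produce at y = 13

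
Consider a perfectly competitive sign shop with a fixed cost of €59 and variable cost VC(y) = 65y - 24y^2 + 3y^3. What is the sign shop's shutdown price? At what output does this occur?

€17 per unit, at y = 4

Short-run supply begins at min AVC. From VC = 65y - 24y^2 + 3y^3, AVC = 65 - 24y + 3y^2.
dAVC/dy = -24 + 6y = 0 gives y = 4. min AVC = 65 - 24·4 + 3·4^2 = 17.
So the shutdown price is €17.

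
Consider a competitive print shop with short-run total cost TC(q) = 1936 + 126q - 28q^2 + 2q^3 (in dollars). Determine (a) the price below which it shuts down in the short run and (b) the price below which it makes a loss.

AVC = 126 - 28q + 2q^2; minimized at q = 7, giving min AVC = $28. That is the shutdown price.
ATC = 1936/q + 126 - 28q + 2q^2. Setting dATC/dq = −1936/q^2 − 28 + 4q = 0 gives q = 11 (since 4·11^3 − 28·11^2 = 1936).
min ATC = 1936/11 + 126 − 28·11 + 2·11^2 = $236. That is the break-even price.
For $28 ≤ P < $236 the firm produces at a loss; below $28 it shuts down.

Shutdown price = $28; break-even price = $236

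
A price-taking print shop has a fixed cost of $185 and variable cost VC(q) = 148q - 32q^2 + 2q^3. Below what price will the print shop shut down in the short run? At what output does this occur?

$20 per unit, at q = 8

The shutdown price is the minimum of AVC. VC = 148q - 32q^2 + 2q^3, so AVC = 148 - 32q + 2q^2.
At the minimum of AVC, MC = AVC. MC = 148 - 64q + 6q^2; setting MC = AVC gives 4q^2 - 32q = 0, so q = 8. min AVC = 20.
The firm shuts down for any P below $20.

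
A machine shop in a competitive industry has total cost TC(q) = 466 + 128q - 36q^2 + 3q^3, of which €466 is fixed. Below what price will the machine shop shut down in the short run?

The firm shuts down when price falls below the minimum of average variable cost. AVC = VC/q = 128 - 36q + 3q^2.
At the minimum of AVC, MC = AVC. MC = 128 - 72q + 9q^2; setting MC = AVC gives 6q^2 - 36q = 0, so q = 6. min AVC = 20.
For P < €20 the firm produces nothing.

€20 per unit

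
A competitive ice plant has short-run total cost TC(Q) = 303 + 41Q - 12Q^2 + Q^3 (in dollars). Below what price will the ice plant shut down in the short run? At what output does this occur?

$5 per unit, at Q = 6

The firm shuts down when price falls below the minimum of average variable cost. AVC = VC/Q = 41 - 12Q + Q^2.
At the minimum of AVC, MC = AVC. MC = 41 - 24Q + 3Q^2; setting MC = AVC gives 2Q^2 - 12Q = 0, so Q = 6. min AVC = 5.
The firm shuts down for any P below $5.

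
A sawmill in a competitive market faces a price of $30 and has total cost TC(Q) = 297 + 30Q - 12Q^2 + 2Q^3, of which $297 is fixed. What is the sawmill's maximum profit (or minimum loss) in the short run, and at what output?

AVC = 30 - 12Q + 2Q^2; min AVC = $12 at Q = 3. Since P = $30 ≥ min AVC, the firm produces.
With MC = 30 - 24Q + 6Q^2, P = MC on the upward-sloping part at Q* = 4.
TR = 30·4 = 120. TC = 297 + 56 = 353. Profit = 120 − 353 = -$233.
That loss of $233 beats the $297 the firm would lose by shutting down; producing recovers $64 of fixed cost.

Profit = -$233 at Q = 4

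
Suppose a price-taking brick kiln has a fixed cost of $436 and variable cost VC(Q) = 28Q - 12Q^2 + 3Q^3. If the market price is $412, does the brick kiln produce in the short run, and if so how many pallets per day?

Strip out fixed cost: VC = 28Q - 12Q^2 + 3Q^3. Then AVC = 28 - 12Q + 3Q^2 and MC = 28 - 24Q + 9Q^2.
The AVC parabola has its vertex at Q = 12/6 = 2, where AVC = 28 - 12·2 + 3·2^2 = $16.
Because $412 ≥ $16, revenue can cover variable cost; the firm operates.
Set P = MC: 412 = 28 - 24Q + 9Q^2 → -384 - 24Q + 9Q^2 = 0. The roots are Q = -16/3 and Q = 8; the profit-maximizing output is on the rising part of MC, so Q* = 8.
Check: AVC at Q = 8 is $124 ≤ P, so revenue covers variable cost.
Profit = P·Q − TC = 412·8 − 1428 = $1868.

Produce at Q = 8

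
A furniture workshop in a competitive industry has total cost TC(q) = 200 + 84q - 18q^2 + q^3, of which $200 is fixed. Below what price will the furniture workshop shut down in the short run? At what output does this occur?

$3 per unit, at q = 9

The firm shuts down when price falls below the minimum of average variable cost. AVC = VC/q = 84 - 18q + q^2.
At the minimum of AVC, MC = AVC. MC = 84 - 36q + 3q^2; setting MC = AVC gives 2q^2 - 18q = 0, so q = 9. min AVC = 3.
So the shutdown price is $3.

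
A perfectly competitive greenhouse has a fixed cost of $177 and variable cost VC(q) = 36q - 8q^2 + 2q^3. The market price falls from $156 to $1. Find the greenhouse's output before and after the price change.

Output falls from 6 to 0 (the firm shuts down)

MC = 36 - 16q + 6q^2; the shutdown threshold is min AVC = $28 (at q = 2).
With P = $156 above the shutdown price, P = MC gives q = 6.
At P = $1 < min AVC = $28, price no longer covers variable cost at any output, so the firm shuts down: q = 0.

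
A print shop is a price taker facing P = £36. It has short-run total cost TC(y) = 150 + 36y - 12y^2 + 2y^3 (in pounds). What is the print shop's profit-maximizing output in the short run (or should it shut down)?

Variable cost is VC = 36y - 12y^2 + 2y^3, so AVC = VC/y = 36 - 12y + 2y^2 and MC = dTC/dy = 36 - 24y + 6y^2.
AVC is minimized where dAVC/dy = -12 + 4y = 0, at y = 3; min AVC = 36 - 12·3 + 2·3^2 = £18.
Because £36 ≥ £18, revenue can cover variable cost; the firm operates.
P = MC gives -24y + 6y^2 = 0, with roots 0 and 4. Take the larger (rising MC): y* = 4.
Check: AVC at y = 4 is £20 ≤ P, so revenue covers variable cost.
Profit = P·y − TC = 36·4 − 230 = -£86, a loss, but smaller than the £150 fixed cost the firm would lose by shutting down.

Produce at y = 4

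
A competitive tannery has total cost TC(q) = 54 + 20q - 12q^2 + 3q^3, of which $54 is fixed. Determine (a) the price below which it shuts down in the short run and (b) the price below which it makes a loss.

Shutdown price = min AVC. AVC = 20 - 12q + 3q^2, with vertex at q = 2 and minimum $8.
ATC = 54/q + 20 - 12q + 3q^2. Setting dATC/dq = −54/q^2 − 12 + 6q = 0 gives q = 3 (since 6·3^3 − 12·3^2 = 54).
min ATC = 54/3 + 20 − 12·3 + 3·3^2 = $29. That is the break-even price.
Between these two prices the firm operates at a loss; above $29 it earns a profit.

Shutdown price = $8; break-even price = $29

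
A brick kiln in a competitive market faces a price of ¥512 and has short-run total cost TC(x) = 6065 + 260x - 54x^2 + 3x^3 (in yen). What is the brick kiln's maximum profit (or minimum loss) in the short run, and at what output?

Profit = -¥185 at x = 14

AVC = 260 - 54x + 3x^2; min AVC = ¥17 at x = 9. Since P = ¥512 ≥ min AVC, the firm produces.
MC = 260 - 108x + 9x^2. Setting P = MC and taking the root on the rising branch gives x* = 14.
TR = 512·14 = 7168. TC = 6065 + 1288 = 7353. Profit = 7168 − 7353 = -¥185.
Shutting down would mean losing the fixed cost of ¥6065, so operating at a loss of ¥185 is better by ¥5880.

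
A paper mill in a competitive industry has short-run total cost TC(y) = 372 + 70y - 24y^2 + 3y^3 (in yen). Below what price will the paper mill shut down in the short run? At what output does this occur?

¥22 per unit, at y = 4

Short-run supply begins at min AVC. From VC = 70y - 24y^2 + 3y^3, AVC = 70 - 24y + 3y^2.
At the minimum of AVC, MC = AVC. MC = 70 - 48y + 9y^2; setting MC = AVC gives 6y^2 - 24y = 0, so y = 4. min AVC = 22.
The firm shuts down for any P below ¥22.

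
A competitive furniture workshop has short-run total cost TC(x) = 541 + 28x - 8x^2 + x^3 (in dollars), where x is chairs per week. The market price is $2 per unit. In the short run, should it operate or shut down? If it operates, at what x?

Strip out fixed cost: VC = 28x - 8x^2 + x^3. Then AVC = 28 - 8x + x^2 and MC = 28 - 16x + 3x^2.
AVC is minimized where dAVC/dx = -8 + 2x = 0, at x = 4; min AVC = 28 - 8·4 + 4^2 = $12.
With P < min AVC ($2 < $12), every unit sold adds to the loss.
Best response: produce nothing and absorb the $541 fixed cost.

Shut down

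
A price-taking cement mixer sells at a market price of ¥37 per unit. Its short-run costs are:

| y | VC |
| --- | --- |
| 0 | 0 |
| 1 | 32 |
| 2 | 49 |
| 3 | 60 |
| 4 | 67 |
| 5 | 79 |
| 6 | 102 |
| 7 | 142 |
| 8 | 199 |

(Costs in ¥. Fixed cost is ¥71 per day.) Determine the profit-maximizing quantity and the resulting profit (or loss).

Compute π = P·y − TC at each output: y=0: -71; y=1: -66; y=2: -46; y=3: -20; y=4: 10; y=5: 35; y=6: 49; y=7: 46; y=8: 26.
Profit is maximized at y = 6. AVC there is 102/6 = ¥17 ≤ P, so producing beats shutting down (which would give -¥71).

y = 6; profit = ¥49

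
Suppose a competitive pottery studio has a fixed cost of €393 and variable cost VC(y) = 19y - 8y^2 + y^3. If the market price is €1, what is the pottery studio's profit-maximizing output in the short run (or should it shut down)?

Shut down

From TC, MC = TC'(y) = 19 - 16y + 3y^2 and AVC = VC/y = 19 - 8y + y^2.
AVC hits its minimum where MC = AVC, at y = 4, giving min AVC = 19 - 8·4 + 4^2 = €3.
P = €1 lies below min AVC = €3; no output level covers variable cost.
Shutting down limits the loss to fixed cost, €393.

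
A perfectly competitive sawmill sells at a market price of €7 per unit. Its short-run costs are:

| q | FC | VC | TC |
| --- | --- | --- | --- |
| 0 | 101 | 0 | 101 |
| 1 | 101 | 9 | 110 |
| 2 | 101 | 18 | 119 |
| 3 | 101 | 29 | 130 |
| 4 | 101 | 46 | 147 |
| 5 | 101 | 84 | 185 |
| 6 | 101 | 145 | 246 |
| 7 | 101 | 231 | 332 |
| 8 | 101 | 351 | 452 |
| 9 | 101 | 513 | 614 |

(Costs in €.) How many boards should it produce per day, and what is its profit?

q = 0 (shut down); profit = -€101

Tabulate TR − TC: q=0: -101; q=1: -103; q=2: -105; q=3: -109; q=4: -119; q=5: -150; q=6: -204; q=7: -283; q=8: -396; q=9: -551.
Profit is highest at q = 0. Equivalently, the lowest AVC in the table is 9/1 ≈ €9 at q = 1, and P = €7 falls below it — price never covers variable cost, so the firm shuts down and loses only its fixed cost.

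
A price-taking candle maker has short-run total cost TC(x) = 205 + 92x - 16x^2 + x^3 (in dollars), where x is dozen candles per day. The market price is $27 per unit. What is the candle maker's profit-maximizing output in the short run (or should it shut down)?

From TC, MC = TC'(x) = 92 - 32x + 3x^2 and AVC = VC/x = 92 - 16x + x^2.
AVC hits its minimum where MC = AVC, at x = 8, giving min AVC = 92 - 16·8 + 8^2 = $28.
With P < min AVC ($27 < $28), every unit sold adds to the loss.
The firm minimizes its loss by shutting down and losing only its fixed cost of $205.

Shut down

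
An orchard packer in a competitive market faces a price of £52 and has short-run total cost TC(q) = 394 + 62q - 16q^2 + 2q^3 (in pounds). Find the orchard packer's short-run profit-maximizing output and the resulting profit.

AVC = 62 - 16q + 2q^2 has its minimum £30 at q = 4; price £52 clears that bar, so the firm operates.
With MC = 62 - 32q + 6q^2, P = MC on the upward-sloping part at q* = 5.
TR = 52·5 = 260. TC = 394 + 160 = 554. Profit = 260 − 554 = -£294.
By producing, the firm covers all variable cost plus £100 of fixed cost; shutting down would lose the full £394.

Profit = -£294 at q = 5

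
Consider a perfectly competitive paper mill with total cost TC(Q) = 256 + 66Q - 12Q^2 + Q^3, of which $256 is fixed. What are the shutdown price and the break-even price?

AVC = 66 - 12Q + Q^2; minimized at Q = 6, giving min AVC = $30. That is the shutdown price.
ATC = 256/Q + 66 - 12Q + Q^2. Setting dATC/dQ = −256/Q^2 − 12 + 2Q = 0 gives Q = 8 (since 2·8^3 − 12·8^2 = 256).
min ATC = 256/8 + 66 − 12·8 + 8^2 = $66. That is the break-even price.
Between these two prices the firm operates at a loss; above $66 it earns a profit.

Shutdown price = $30; break-even price = $66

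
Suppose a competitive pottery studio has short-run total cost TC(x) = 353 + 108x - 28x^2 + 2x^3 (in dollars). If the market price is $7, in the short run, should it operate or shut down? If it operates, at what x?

Shut down

From TC, MC = TC'(x) = 108 - 56x + 6x^2 and AVC = VC/x = 108 - 28x + 2x^2.
The AVC parabola has its vertex at x = 28/4 = 7, where AVC = 108 - 28·7 + 2·7^2 = $10.
Since P = $7 < min AVC = $10, price fails to cover variable cost at any output.
Shutting down limits the loss to fixed cost, $353.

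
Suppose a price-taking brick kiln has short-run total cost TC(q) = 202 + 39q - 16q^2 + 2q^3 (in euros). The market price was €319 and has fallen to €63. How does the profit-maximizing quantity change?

Output falls from 10 to 6

MC = 39 - 32q + 6q^2; the shutdown threshold is min AVC = €7 (at q = 4).
At P = €319 ≥ min AVC, set P = MC on the rising branch: q = 10.
At P = €63 ≥ min AVC, set P = MC: q = 6. The firm stays open but cuts output.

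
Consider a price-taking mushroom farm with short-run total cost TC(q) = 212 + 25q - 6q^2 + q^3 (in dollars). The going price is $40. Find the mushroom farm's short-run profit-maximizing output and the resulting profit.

AVC = 25 - 6q + q^2; min AVC = $16 at q = 3. Since P = $40 ≥ min AVC, the firm produces.
MC = 25 - 12q + 3q^2. Setting P = MC and taking the root on the rising branch gives q* = 5.
TR = 40·5 = 200. TC = 212 + 100 = 312. Profit = 200 − 312 = -$112.
Shutting down would mean losing the fixed cost of $212, so operating at a loss of $112 is better by $100.

Profit = -$112 at q = 5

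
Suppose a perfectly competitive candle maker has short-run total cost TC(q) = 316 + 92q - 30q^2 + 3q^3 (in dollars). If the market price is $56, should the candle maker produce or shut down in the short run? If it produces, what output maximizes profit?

Strip out fixed cost: VC = 92q - 30q^2 + 3q^3. Then AVC = 92 - 30q + 3q^2 and MC = 92 - 60q + 9q^2.
AVC is minimized where dAVC/dq = -30 + 6q = 0, at q = 5; min AVC = 92 - 30·5 + 3·5^2 = $17.
P = $56 exceeds min AVC = $17, so the firm stays open.
P = MC gives 36 - 60q + 9q^2 = 0, with roots 2/3 and 6. Take the larger (rising MC): q* = 6.
Check: AVC at q = 6 is $20 ≤ P, so revenue covers variable cost.
Profit = P·q − TC = 56·6 − 436 = -$100, a loss, but smaller than the $316 fixed cost the firm would lose by shutting down.

Produce at q = 6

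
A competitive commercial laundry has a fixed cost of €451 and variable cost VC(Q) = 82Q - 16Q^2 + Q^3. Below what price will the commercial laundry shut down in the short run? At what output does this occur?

€18 per unit, at Q = 8

The shutdown price is the minimum of AVC. VC = 82Q - 16Q^2 + Q^3, so AVC = 82 - 16Q + Q^2.
dAVC/dQ = -16 + 2Q = 0 gives Q = 8. min AVC = 82 - 16·8 + 8^2 = 18.
For P < €18 the firm produces nothing.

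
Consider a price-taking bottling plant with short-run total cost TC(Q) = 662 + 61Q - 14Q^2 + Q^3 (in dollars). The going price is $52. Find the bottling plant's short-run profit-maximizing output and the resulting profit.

AVC = 61 - 14Q + Q^2 has its minimum $12 at Q = 7; price $52 clears that bar, so the firm operates.
With MC = 61 - 28Q + 3Q^2, P = MC on the upward-sloping part at Q* = 9.
TR = 52·9 = 468. TC = 662 + 144 = 806. Profit = 468 − 806 = -$338.
Shutting down would mean losing the fixed cost of $662, so operating at a loss of $338 is better by $324.

Profit = -$338 at Q = 9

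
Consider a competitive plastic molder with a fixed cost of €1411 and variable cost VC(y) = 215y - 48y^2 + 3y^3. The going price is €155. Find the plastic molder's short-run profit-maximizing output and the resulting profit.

AVC = 215 - 48y + 3y^2 has its minimum €23 at y = 8; price €155 clears that bar, so the firm operates.
With MC = 215 - 96y + 9y^2, P = MC on the upward-sloping part at y* = 10.
TR = 155·10 = 1550. TC = 1411 + 350 = 1761. Profit = 1550 − 1761 = -€211.
By producing, the firm covers all variable cost plus €1200 of fixed cost; shutting down would lose the full €1411.

Profit = -€211 at y = 10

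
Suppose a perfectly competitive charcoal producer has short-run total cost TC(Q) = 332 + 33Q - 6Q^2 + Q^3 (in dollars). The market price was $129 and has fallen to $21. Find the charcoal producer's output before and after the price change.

Output falls from 8 to 0 (the firm shuts down)

AVC = 33 - 6Q + Q^2, minimized at Q = 3 where min AVC = $24. MC = 33 - 12Q + 3Q^2.
With P = $129 above the shutdown price, P = MC gives Q = 8.
At P = $21 < min AVC = $24, price no longer covers variable cost at any output, so the firm shuts down: Q = 0.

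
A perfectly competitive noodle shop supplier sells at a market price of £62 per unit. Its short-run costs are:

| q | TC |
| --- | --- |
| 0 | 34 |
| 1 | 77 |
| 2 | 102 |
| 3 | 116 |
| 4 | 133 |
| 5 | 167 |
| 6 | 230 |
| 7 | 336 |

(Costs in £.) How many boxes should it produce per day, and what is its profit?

Compute π = P·q − TC at each output: q=0: -34; q=1: -15; q=2: 22; q=3: 70; q=4: 115; q=5: 143; q=6: 142; q=7: 98.
Profit is maximized at q = 5. AVC there is 133/5 = £26.60 ≤ P, so producing beats shutting down (which would give -£34).

q = 5; profit = £143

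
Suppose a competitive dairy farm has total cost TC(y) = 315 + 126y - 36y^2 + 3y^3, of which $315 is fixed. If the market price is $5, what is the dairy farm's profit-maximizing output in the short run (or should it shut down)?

Variable cost is VC = 126y - 36y^2 + 3y^3, so AVC = VC/y = 126 - 36y + 3y^2 and MC = dTC/dy = 126 - 72y + 9y^2.
The AVC parabola has its vertex at y = 36/6 = 6, where AVC = 126 - 36·6 + 3·6^2 = $18.
P = $5 lies below min AVC = $18; no output level covers variable cost.
Shutting down limits the loss to fixed cost, $315.

Shut down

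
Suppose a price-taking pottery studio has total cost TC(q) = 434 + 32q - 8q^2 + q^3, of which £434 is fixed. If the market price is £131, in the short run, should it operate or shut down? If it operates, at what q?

Strip out fixed cost: VC = 32q - 8q^2 + q^3. Then AVC = 32 - 8q + q^2 and MC = 32 - 16q + 3q^2.
AVC hits its minimum where MC = AVC, at q = 4, giving min AVC = 32 - 8·4 + 4^2 = £16.
Since P = £131 ≥ min AVC = £16, price covers variable cost and the firm should produce.
P = MC gives -99 - 16q + 3q^2 = 0, with roots -11/3 and 9. Take the larger (rising MC): q* = 9.
Check: AVC at q = 9 is £41 ≤ P, so revenue covers variable cost.
Profit = P·q − TC = 131·9 − 803 = £376.

Produce at q = 9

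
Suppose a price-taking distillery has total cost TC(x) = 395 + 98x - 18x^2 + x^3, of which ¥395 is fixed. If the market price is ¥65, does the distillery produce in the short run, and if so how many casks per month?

Variable cost is VC = 98x - 18x^2 + x^3, so AVC = VC/x = 98 - 18x + x^2 and MC = dTC/dx = 98 - 36x + 3x^2.
AVC hits its minimum where MC = AVC, at x = 9, giving min AVC = 98 - 18·9 + 9^2 = ¥17.
Since P = ¥65 ≥ min AVC = ¥17, price covers variable cost and the firm should produce.
P = MC gives 33 - 36x + 3x^2 = 0, with roots 1 and 11. Take the larger (rising MC): x* = 11.
Check: AVC at x = 11 is ¥21 ≤ P, so revenue covers variable cost.
Profit = P·x − TC = 65·11 − 626 = ¥89.

Produce at x = 11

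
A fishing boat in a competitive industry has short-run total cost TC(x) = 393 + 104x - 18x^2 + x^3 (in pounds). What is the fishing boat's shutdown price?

Short-run supply begins at min AVC. From VC = 104x - 18x^2 + x^3, AVC = 104 - 18x + x^2.
At the minimum of AVC, MC = AVC. MC = 104 - 36x + 3x^2; setting MC = AVC gives 2x^2 - 18x = 0, so x = 9. min AVC = 23.
So the shutdown price is £23.

£23 per unit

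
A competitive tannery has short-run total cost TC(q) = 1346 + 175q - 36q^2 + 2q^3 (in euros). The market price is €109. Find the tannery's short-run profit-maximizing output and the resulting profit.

AVC = 175 - 36q + 2q^2; min AVC = €13 at q = 9. Since P = €109 ≥ min AVC, the firm produces.
MC = 175 - 72q + 6q^2. Setting P = MC and taking the root on the rising branch gives q* = 11.
TR = 109·11 = 1199. TC = 1346 + 231 = 1577. Profit = 1199 − 1577 = -€378.
By producing, the firm covers all variable cost plus €968 of fixed cost; shutting down would lose the full €1346.

Profit = -€378 at q = 11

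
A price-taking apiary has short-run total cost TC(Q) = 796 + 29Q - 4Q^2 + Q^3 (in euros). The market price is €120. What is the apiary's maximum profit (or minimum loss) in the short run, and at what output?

Profit = -€306 at Q = 7

AVC = 29 - 4Q + Q^2 has its minimum €25 at Q = 2; price €120 clears that bar, so the firm operates.
MC = 29 - 8Q + 3Q^2. Setting P = MC and taking the root on the rising branch gives Q* = 7.
TR = 120·7 = 840. TC = 796 + 350 = 1146. Profit = 840 − 1146 = -€306.
Shutting down would mean losing the fixed cost of €796, so operating at a loss of €306 is better by €490.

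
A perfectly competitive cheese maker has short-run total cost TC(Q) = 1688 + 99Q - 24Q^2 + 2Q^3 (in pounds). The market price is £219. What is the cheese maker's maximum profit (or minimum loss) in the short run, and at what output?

Profit = -£88 at Q = 10

AVC = 99 - 24Q + 2Q^2; min AVC = £27 at Q = 6. Since P = £219 ≥ min AVC, the firm produces.
MC = 99 - 48Q + 6Q^2. Setting P = MC and taking the root on the rising branch gives Q* = 10.
TR = 219·10 = 2190. TC = 1688 + 590 = 2278. Profit = 2190 − 2278 = -£88.
That loss of £88 beats the £1688 the firm would lose by shutting down; producing recovers £1600 of fixed cost.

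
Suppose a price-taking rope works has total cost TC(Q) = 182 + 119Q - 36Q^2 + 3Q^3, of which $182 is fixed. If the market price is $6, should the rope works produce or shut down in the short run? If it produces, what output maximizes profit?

Shut down

Variable cost is VC = 119Q - 36Q^2 + 3Q^3, so AVC = VC/Q = 119 - 36Q + 3Q^2 and MC = dTC/dQ = 119 - 72Q + 9Q^2.
AVC is minimized where dAVC/dQ = -36 + 6Q = 0, at Q = 6; min AVC = 119 - 36·6 + 3·6^2 = $11.
Since P = $6 < min AVC = $11, price fails to cover variable cost at any output.
The firm minimizes its loss by shutting down and losing only its fixed cost of $182.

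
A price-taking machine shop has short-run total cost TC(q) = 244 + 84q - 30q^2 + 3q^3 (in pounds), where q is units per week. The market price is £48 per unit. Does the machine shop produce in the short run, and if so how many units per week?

Produce at q = 6

Variable cost is VC = 84q - 30q^2 + 3q^3, so AVC = VC/q = 84 - 30q + 3q^2 and MC = dTC/dq = 84 - 60q + 9q^2.
The AVC parabola has its vertex at q = 30/6 = 5, where AVC = 84 - 30·5 + 3·5^2 = £9.
Since P = £48 ≥ min AVC = £9, price covers variable cost and the firm should produce.
P = MC gives 36 - 60q + 9q^2 = 0, with roots 2/3 and 6. Take the larger (rising MC): q* = 6.
Check: AVC at q = 6 is £12 ≤ P, so revenue covers variable cost.
Profit = P·q − TC = 48·6 − 316 = -£28, a loss, but smaller than the £244 fixed cost the firm would lose by shutting down.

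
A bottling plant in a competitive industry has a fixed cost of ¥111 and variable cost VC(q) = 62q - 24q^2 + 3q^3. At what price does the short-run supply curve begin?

¥14 per unit

The shutdown price is the minimum of AVC. VC = 62q - 24q^2 + 3q^3, so AVC = 62 - 24q + 3q^2.
At the minimum of AVC, MC = AVC. MC = 62 - 48q + 9q^2; setting MC = AVC gives 6q^2 - 24q = 0, so q = 4. min AVC = 14.
For P < ¥14 the firm produces nothing.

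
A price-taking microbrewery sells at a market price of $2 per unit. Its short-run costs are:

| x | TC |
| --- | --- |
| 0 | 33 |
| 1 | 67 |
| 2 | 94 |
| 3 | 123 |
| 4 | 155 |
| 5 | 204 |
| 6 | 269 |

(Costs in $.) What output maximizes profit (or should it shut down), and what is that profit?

x = 0 (shut down); profit = -$33

Compute π = P·x − TC at each output: x=0: -33; x=1: -65; x=2: -90; x=3: -117; x=4: -147; x=5: -194; x=6: -257.
Profit is highest at x = 0. Equivalently, the lowest AVC in the table is 90/3 ≈ $30 at x = 3, and P = $2 falls below it — price never covers variable cost, so the firm shuts down and loses only its fixed cost.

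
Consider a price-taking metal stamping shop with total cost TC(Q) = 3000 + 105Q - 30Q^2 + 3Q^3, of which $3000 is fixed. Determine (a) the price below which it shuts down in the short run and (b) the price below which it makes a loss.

Shutdown price = $30; break-even price = $405

AVC = 105 - 30Q + 3Q^2; minimized at Q = 5, giving min AVC = $30. That is the shutdown price.
ATC = 3000/Q + 105 - 30Q + 3Q^2. Setting dATC/dQ = −3000/Q^2 − 30 + 6Q = 0 gives Q = 10 (since 6·10^3 − 30·10^2 = 3000).
min ATC = 3000/10 + 105 − 30·10 + 3·10^2 = $405. That is the break-even price.
Between these two prices the firm operates at a loss; above $405 it earns a profit.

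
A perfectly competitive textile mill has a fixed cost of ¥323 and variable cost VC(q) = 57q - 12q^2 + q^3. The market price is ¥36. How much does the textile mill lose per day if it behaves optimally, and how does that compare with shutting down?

AVC = 57 - 12q + q^2 has its minimum ¥21 at q = 6; price ¥36 clears that bar, so the firm operates.
MC = 57 - 24q + 3q^2. Setting P = MC and taking the root on the rising branch gives q* = 7.
TR = 36·7 = 252. TC = 323 + 154 = 477. Profit = 252 − 477 = -¥225.
By producing, the firm covers all variable cost plus ¥98 of fixed cost; shutting down would lose the full ¥323.

Profit = -¥225 at q = 7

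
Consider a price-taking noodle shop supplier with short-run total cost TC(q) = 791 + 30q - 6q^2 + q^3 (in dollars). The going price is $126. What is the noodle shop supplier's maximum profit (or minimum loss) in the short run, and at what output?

AVC = 30 - 6q + q^2; min AVC = $21 at q = 3. Since P = $126 ≥ min AVC, the firm produces.
MC = 30 - 12q + 3q^2. Setting P = MC and taking the root on the rising branch gives q* = 8.
TR = 126·8 = 1008. TC = 791 + 368 = 1159. Profit = 1008 − 1159 = -$151.
Shutting down would mean losing the fixed cost of $791, so operating at a loss of $151 is better by $640.

Profit = -$151 at q = 8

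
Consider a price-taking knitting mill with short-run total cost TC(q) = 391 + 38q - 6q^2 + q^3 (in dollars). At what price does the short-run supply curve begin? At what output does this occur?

$29 per unit, at q = 3

The firm shuts down when price falls below the minimum of average variable cost. AVC = VC/q = 38 - 6q + q^2.
dAVC/dq = -6 + 2q = 0 gives q = 3. min AVC = 38 - 6·3 + 3^2 = 29.
The firm shuts down for any P below $29.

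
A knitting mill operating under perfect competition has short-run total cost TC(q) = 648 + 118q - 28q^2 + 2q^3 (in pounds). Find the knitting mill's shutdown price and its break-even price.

AVC = 118 - 28q + 2q^2; minimized at q = 7, giving min AVC = £20. That is the shutdown price.
ATC = 648/q + 118 - 28q + 2q^2. Setting dATC/dq = −648/q^2 − 28 + 4q = 0 gives q = 9 (since 4·9^3 − 28·9^2 = 648).
min ATC = 648/9 + 118 − 28·9 + 2·9^2 = £100. That is the break-even price.
Between these two prices the firm operates at a loss; above £100 it earns a profit.

Shutdown price = £20; break-even price = £100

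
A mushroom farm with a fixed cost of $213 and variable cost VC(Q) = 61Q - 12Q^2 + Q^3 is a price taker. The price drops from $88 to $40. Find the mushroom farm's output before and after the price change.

AVC = 61 - 12Q + Q^2, minimized at Q = 6 where min AVC = $25. MC = 61 - 24Q + 3Q^2.
With P = $88 above the shutdown price, P = MC gives Q = 9.
At P = $40 ≥ min AVC, set P = MC: Q = 7. The firm stays open but cuts output.

Output falls from 9 to 7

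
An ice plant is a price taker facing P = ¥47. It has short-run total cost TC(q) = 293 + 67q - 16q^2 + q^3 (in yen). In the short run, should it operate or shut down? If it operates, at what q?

From TC, MC = TC'(q) = 67 - 32q + 3q^2 and AVC = VC/q = 67 - 16q + q^2.
AVC is minimized where dAVC/dq = -16 + 2q = 0, at q = 8; min AVC = 67 - 16·8 + 8^2 = ¥3.
Because ¥47 ≥ ¥3, revenue can cover variable cost; the firm operates.
P = MC gives 20 - 32q + 3q^2 = 0, with roots 2/3 and 10. Take the larger (rising MC): q* = 10.
Check: AVC at q = 10 is ¥7 ≤ P, so revenue covers variable cost.
Profit = P·q − TC = 47·10 − 363 = ¥107.

Produce at q = 10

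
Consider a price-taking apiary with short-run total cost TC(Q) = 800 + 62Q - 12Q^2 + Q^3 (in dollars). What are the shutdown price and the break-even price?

Shutdown price = min AVC. AVC = 62 - 12Q + Q^2, with vertex at Q = 6 and minimum $26.
ATC = 800/Q + 62 - 12Q + Q^2. Setting dATC/dQ = −800/Q^2 − 12 + 2Q = 0 gives Q = 10 (since 2·10^3 − 12·10^2 = 800).
min ATC = 800/10 + 62 − 12·10 + 10^2 = $122. That is the break-even price.
For $26 ≤ P < $122 the firm produces at a loss; below $26 it shuts down.

Shutdown price = $26; break-even price = $122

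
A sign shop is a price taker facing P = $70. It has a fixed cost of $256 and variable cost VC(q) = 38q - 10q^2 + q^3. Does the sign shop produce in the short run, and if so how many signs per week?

Produce at q = 8

Variable cost is VC = 38q - 10q^2 + q^3, so AVC = VC/q = 38 - 10q + q^2 and MC = dTC/dq = 38 - 20q + 3q^2.
The AVC parabola has its vertex at q = 10/2 = 5, where AVC = 38 - 10·5 + 5^2 = $13.
P = $70 exceeds min AVC = $13, so the firm stays open.
Set P = MC: 70 = 38 - 20q + 3q^2 → -32 - 20q + 3q^2 = 0. The roots are q = -4/3 and q = 8; the profit-maximizing output is on the rising part of MC, so q* = 8.
Check: AVC at q = 8 is $22 ≤ P, so revenue covers variable cost.
Profit = P·q − TC = 70·8 − 432 = $128.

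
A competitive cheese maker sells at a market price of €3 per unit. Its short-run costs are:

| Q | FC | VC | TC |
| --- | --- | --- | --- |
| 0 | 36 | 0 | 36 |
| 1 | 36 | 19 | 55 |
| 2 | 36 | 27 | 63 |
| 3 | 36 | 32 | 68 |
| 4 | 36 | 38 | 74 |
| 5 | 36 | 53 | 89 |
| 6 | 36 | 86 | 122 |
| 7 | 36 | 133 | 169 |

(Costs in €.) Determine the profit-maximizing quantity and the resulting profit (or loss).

Compute π = P·Q − TC at each output: Q=0: -36; Q=1: -52; Q=2: -57; Q=3: -59; Q=4: -62; Q=5: -74; Q=6: -104; Q=7: -148.
Profit is highest at Q = 0. Equivalently, the lowest AVC in the table is 38/4 ≈ €9.50 at Q = 4, and P = €3 falls below it — price never covers variable cost, so the firm shuts down and loses only its fixed cost.

Q = 0 (shut down); profit = -€36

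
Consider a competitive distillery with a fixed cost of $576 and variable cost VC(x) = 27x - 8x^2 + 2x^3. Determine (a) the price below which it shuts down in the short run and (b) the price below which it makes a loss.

Shutdown price = min AVC. AVC = 27 - 8x + 2x^2, with vertex at x = 2 and minimum $19.
ATC = 576/x + 27 - 8x + 2x^2. Setting dATC/dx = −576/x^2 − 8 + 4x = 0 gives x = 6 (since 4·6^3 − 8·6^2 = 576).
min ATC = 576/6 + 27 − 8·6 + 2·6^2 = $147. That is the break-even price.
For $19 ≤ P < $147 the firm produces at a loss; below $19 it shuts down.

Shutdown price = $19; break-even price = $147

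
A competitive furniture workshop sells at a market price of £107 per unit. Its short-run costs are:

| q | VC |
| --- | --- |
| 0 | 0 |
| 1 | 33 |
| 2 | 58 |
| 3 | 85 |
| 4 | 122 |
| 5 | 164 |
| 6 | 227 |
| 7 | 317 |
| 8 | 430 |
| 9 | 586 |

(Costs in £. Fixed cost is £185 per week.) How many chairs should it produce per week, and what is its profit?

Tabulate TR − TC: q=0: -185; q=1: -111; q=2: -29; q=3: 51; q=4: 121; q=5: 186; q=6: 230; q=7: 247; q=8: 241; q=9: 192.
Profit is maximized at q = 7. AVC there is 317/7 = £45.29 ≤ P, so producing beats shutting down (which would give -£185).

q = 7; profit = £247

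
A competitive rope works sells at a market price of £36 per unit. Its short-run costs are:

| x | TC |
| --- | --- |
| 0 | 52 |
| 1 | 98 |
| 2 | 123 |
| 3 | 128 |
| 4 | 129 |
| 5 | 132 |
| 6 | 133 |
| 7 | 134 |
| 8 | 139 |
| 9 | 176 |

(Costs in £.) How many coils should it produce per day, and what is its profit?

Profit at each row (π = 36x − TC): x=0: -52; x=1: -62; x=2: -51; x=3: -20; x=4: 15; x=5: 48; x=6: 83; x=7: 118; x=8: 149; x=9: 148.
Profit is maximized at x = 8. AVC there is 87/8 = £10.88 ≤ P, so producing beats shutting down (which would give -£52).

x = 8; profit = £149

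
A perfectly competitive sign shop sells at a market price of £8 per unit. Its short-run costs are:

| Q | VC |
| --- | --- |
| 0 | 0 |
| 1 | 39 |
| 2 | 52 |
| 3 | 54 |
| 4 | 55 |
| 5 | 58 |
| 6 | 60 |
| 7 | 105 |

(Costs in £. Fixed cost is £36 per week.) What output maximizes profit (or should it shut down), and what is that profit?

Compute π = P·Q − TC at each output: Q=0: -36; Q=1: -67; Q=2: -72; Q=3: -66; Q=4: -59; Q=5: -54; Q=6: -48; Q=7: -85.
Profit is highest at Q = 0. Equivalently, the lowest AVC in the table is 60/6 ≈ £10 at Q = 6, and P = £8 falls below it — price never covers variable cost, so the firm shuts down and loses only its fixed cost.

Q = 0 (shut down); profit = -£36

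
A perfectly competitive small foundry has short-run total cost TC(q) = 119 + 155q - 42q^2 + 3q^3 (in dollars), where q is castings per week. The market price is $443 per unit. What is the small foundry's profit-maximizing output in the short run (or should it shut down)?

Variable cost is VC = 155q - 42q^2 + 3q^3, so AVC = VC/q = 155 - 42q + 3q^2 and MC = dTC/dq = 155 - 84q + 9q^2.
AVC is minimized where dAVC/dq = -42 + 6q = 0, at q = 7; min AVC = 155 - 42·7 + 3·7^2 = $8.
Since P = $443 ≥ min AVC = $8, price covers variable cost and the firm should produce.
Solving P = MC: -288 - 84q + 9q^2 = 0 ⇒ q = -8/3 or 12. On the upward-sloping branch, q* = 12.
Check: AVC at q = 12 is $83 ≤ P, so revenue covers variable cost.
Profit = P·q − TC = 443·12 − 1115 = $4201.

Produce at q = 12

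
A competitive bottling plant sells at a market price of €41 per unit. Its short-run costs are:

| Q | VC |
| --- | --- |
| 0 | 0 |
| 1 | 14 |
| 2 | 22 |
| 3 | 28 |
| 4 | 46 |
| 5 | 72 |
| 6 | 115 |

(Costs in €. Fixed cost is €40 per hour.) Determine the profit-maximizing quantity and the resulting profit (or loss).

Q = 5; profit = €93

Profit at each row (π = 41Q − TC): Q=0: -40; Q=1: -13; Q=2: 20; Q=3: 55; Q=4: 78; Q=5: 93; Q=6: 91.
Profit is maximized at Q = 5. AVC there is 72/5 = €14.40 ≤ P, so producing beats shutting down (which would give -€40).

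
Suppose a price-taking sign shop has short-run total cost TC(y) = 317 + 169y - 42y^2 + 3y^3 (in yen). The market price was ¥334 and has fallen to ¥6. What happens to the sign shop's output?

MC = 169 - 84y + 9y^2; the shutdown threshold is min AVC = ¥22 (at y = 7).
With P = ¥334 above the shutdown price, P = MC gives y = 11.
At P = ¥6 < min AVC = ¥22, price no longer covers variable cost at any output, so the firm shuts down: y = 0.

Output falls from 11 to 0 (the firm shuts down)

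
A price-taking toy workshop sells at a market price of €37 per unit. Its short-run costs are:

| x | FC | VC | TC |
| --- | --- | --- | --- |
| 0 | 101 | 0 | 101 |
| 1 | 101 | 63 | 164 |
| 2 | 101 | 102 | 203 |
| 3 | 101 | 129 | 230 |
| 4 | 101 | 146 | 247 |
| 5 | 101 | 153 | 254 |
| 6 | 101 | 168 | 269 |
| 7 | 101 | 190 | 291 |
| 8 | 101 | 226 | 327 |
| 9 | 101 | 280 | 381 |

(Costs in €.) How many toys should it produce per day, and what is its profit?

x = 8; profit = -€31

Profit at each row (π = 37x − TC): x=0: -101; x=1: -127; x=2: -129; x=3: -119; x=4: -99; x=5: -69; x=6: -47; x=7: -32; x=8: -31; x=9: -48.
Profit is maximized at x = 8. AVC there is 226/8 = €28.25 ≤ P, so producing beats shutting down (which would give -€101).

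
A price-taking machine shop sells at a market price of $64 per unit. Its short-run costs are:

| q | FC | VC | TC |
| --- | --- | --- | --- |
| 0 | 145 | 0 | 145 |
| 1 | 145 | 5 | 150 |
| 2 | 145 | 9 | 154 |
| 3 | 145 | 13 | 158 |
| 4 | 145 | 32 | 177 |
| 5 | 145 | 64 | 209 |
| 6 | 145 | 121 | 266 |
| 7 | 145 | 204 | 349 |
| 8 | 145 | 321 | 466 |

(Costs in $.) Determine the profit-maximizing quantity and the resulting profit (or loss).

Tabulate TR − TC: q=0: -145; q=1: -86; q=2: -26; q=3: 34; q=4: 79; q=5: 111; q=6: 118; q=7: 99; q=8: 46.
Profit is maximized at q = 6. AVC there is 121/6 = $20.17 ≤ P, so producing beats shutting down (which would give -$145).

q = 6; profit = $118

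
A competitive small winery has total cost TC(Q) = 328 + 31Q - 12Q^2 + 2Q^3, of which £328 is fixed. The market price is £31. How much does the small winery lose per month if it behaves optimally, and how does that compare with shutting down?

AVC = 31 - 12Q + 2Q^2 has its minimum £13 at Q = 3; price £31 clears that bar, so the firm operates.
With MC = 31 - 24Q + 6Q^2, P = MC on the upward-sloping part at Q* = 4.
TR = 31·4 = 124. TC = 328 + 60 = 388. Profit = 124 − 388 = -£264.
Shutting down would mean losing the fixed cost of £328, so operating at a loss of £264 is better by £64.

Profit = -£264 at Q = 4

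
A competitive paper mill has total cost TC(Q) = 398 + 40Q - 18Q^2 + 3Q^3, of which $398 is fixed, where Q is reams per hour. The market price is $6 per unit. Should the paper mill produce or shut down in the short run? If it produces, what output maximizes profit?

Shut down

From TC, MC = TC'(Q) = 40 - 36Q + 9Q^2 and AVC = VC/Q = 40 - 18Q + 3Q^2.
The AVC parabola has its vertex at Q = 18/6 = 3, where AVC = 40 - 18·3 + 3·3^2 = $13.
P = $6 lies below min AVC = $13; no output level covers variable cost.
Shutting down limits the loss to fixed cost, $398.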